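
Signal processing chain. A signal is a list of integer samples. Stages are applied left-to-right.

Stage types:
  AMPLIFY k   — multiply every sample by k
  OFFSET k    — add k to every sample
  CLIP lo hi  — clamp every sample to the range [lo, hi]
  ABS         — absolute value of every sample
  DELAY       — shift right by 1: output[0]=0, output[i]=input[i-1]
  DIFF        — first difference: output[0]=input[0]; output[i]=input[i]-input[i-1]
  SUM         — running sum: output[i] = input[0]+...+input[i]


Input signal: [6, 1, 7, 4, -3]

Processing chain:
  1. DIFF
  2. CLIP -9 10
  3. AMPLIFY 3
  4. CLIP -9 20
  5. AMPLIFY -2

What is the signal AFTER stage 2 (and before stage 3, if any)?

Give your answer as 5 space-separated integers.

Answer: 6 -5 6 -3 -7

Derivation:
Input: [6, 1, 7, 4, -3]
Stage 1 (DIFF): s[0]=6, 1-6=-5, 7-1=6, 4-7=-3, -3-4=-7 -> [6, -5, 6, -3, -7]
Stage 2 (CLIP -9 10): clip(6,-9,10)=6, clip(-5,-9,10)=-5, clip(6,-9,10)=6, clip(-3,-9,10)=-3, clip(-7,-9,10)=-7 -> [6, -5, 6, -3, -7]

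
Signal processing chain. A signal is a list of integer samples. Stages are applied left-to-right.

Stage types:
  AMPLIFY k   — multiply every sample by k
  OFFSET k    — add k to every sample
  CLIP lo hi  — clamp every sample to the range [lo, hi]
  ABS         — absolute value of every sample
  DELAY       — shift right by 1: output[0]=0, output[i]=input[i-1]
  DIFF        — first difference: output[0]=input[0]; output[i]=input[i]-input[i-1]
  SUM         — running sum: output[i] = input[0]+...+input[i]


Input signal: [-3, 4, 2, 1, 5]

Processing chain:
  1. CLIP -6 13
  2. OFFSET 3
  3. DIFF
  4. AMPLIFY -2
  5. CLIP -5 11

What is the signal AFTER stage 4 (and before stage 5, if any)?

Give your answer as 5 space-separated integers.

Answer: 0 -14 4 2 -8

Derivation:
Input: [-3, 4, 2, 1, 5]
Stage 1 (CLIP -6 13): clip(-3,-6,13)=-3, clip(4,-6,13)=4, clip(2,-6,13)=2, clip(1,-6,13)=1, clip(5,-6,13)=5 -> [-3, 4, 2, 1, 5]
Stage 2 (OFFSET 3): -3+3=0, 4+3=7, 2+3=5, 1+3=4, 5+3=8 -> [0, 7, 5, 4, 8]
Stage 3 (DIFF): s[0]=0, 7-0=7, 5-7=-2, 4-5=-1, 8-4=4 -> [0, 7, -2, -1, 4]
Stage 4 (AMPLIFY -2): 0*-2=0, 7*-2=-14, -2*-2=4, -1*-2=2, 4*-2=-8 -> [0, -14, 4, 2, -8]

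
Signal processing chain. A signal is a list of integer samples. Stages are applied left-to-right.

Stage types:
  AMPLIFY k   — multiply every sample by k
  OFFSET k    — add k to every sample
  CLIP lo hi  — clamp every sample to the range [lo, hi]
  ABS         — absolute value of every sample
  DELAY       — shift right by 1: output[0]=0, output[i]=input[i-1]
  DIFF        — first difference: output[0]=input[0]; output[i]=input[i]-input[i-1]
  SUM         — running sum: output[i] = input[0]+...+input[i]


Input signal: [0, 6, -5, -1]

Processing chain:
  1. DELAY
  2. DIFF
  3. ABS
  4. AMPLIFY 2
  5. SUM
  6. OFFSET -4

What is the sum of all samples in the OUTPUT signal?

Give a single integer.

Input: [0, 6, -5, -1]
Stage 1 (DELAY): [0, 0, 6, -5] = [0, 0, 6, -5] -> [0, 0, 6, -5]
Stage 2 (DIFF): s[0]=0, 0-0=0, 6-0=6, -5-6=-11 -> [0, 0, 6, -11]
Stage 3 (ABS): |0|=0, |0|=0, |6|=6, |-11|=11 -> [0, 0, 6, 11]
Stage 4 (AMPLIFY 2): 0*2=0, 0*2=0, 6*2=12, 11*2=22 -> [0, 0, 12, 22]
Stage 5 (SUM): sum[0..0]=0, sum[0..1]=0, sum[0..2]=12, sum[0..3]=34 -> [0, 0, 12, 34]
Stage 6 (OFFSET -4): 0+-4=-4, 0+-4=-4, 12+-4=8, 34+-4=30 -> [-4, -4, 8, 30]
Output sum: 30

Answer: 30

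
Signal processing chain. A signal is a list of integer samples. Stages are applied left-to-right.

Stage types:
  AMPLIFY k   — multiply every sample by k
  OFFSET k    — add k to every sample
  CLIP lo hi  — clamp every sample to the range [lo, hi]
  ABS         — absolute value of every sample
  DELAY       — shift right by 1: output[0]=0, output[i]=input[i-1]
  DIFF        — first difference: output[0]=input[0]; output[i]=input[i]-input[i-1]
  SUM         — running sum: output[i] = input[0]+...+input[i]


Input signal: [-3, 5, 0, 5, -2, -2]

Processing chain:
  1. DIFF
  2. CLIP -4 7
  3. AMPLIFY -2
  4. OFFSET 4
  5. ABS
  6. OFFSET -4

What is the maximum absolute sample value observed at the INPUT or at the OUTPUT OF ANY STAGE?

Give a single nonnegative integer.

Input: [-3, 5, 0, 5, -2, -2] (max |s|=5)
Stage 1 (DIFF): s[0]=-3, 5--3=8, 0-5=-5, 5-0=5, -2-5=-7, -2--2=0 -> [-3, 8, -5, 5, -7, 0] (max |s|=8)
Stage 2 (CLIP -4 7): clip(-3,-4,7)=-3, clip(8,-4,7)=7, clip(-5,-4,7)=-4, clip(5,-4,7)=5, clip(-7,-4,7)=-4, clip(0,-4,7)=0 -> [-3, 7, -4, 5, -4, 0] (max |s|=7)
Stage 3 (AMPLIFY -2): -3*-2=6, 7*-2=-14, -4*-2=8, 5*-2=-10, -4*-2=8, 0*-2=0 -> [6, -14, 8, -10, 8, 0] (max |s|=14)
Stage 4 (OFFSET 4): 6+4=10, -14+4=-10, 8+4=12, -10+4=-6, 8+4=12, 0+4=4 -> [10, -10, 12, -6, 12, 4] (max |s|=12)
Stage 5 (ABS): |10|=10, |-10|=10, |12|=12, |-6|=6, |12|=12, |4|=4 -> [10, 10, 12, 6, 12, 4] (max |s|=12)
Stage 6 (OFFSET -4): 10+-4=6, 10+-4=6, 12+-4=8, 6+-4=2, 12+-4=8, 4+-4=0 -> [6, 6, 8, 2, 8, 0] (max |s|=8)
Overall max amplitude: 14

Answer: 14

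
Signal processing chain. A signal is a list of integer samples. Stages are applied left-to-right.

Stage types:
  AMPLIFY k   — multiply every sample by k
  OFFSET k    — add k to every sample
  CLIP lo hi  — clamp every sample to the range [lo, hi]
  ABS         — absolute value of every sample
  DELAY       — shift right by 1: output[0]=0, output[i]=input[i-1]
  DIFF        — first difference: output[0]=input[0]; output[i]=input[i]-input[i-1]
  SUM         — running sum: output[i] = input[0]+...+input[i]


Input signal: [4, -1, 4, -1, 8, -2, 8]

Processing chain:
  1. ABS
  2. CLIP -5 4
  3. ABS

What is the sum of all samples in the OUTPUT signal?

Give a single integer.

Input: [4, -1, 4, -1, 8, -2, 8]
Stage 1 (ABS): |4|=4, |-1|=1, |4|=4, |-1|=1, |8|=8, |-2|=2, |8|=8 -> [4, 1, 4, 1, 8, 2, 8]
Stage 2 (CLIP -5 4): clip(4,-5,4)=4, clip(1,-5,4)=1, clip(4,-5,4)=4, clip(1,-5,4)=1, clip(8,-5,4)=4, clip(2,-5,4)=2, clip(8,-5,4)=4 -> [4, 1, 4, 1, 4, 2, 4]
Stage 3 (ABS): |4|=4, |1|=1, |4|=4, |1|=1, |4|=4, |2|=2, |4|=4 -> [4, 1, 4, 1, 4, 2, 4]
Output sum: 20

Answer: 20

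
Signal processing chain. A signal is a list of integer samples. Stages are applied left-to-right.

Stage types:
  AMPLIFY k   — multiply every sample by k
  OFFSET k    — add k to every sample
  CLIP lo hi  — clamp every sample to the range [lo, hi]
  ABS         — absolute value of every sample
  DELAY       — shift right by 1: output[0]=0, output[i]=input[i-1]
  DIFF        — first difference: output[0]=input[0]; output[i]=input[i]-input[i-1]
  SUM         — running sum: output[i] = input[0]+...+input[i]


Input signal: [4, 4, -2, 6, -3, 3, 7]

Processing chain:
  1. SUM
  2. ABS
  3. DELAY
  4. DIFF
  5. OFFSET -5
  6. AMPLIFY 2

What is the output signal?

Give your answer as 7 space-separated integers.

Input: [4, 4, -2, 6, -3, 3, 7]
Stage 1 (SUM): sum[0..0]=4, sum[0..1]=8, sum[0..2]=6, sum[0..3]=12, sum[0..4]=9, sum[0..5]=12, sum[0..6]=19 -> [4, 8, 6, 12, 9, 12, 19]
Stage 2 (ABS): |4|=4, |8|=8, |6|=6, |12|=12, |9|=9, |12|=12, |19|=19 -> [4, 8, 6, 12, 9, 12, 19]
Stage 3 (DELAY): [0, 4, 8, 6, 12, 9, 12] = [0, 4, 8, 6, 12, 9, 12] -> [0, 4, 8, 6, 12, 9, 12]
Stage 4 (DIFF): s[0]=0, 4-0=4, 8-4=4, 6-8=-2, 12-6=6, 9-12=-3, 12-9=3 -> [0, 4, 4, -2, 6, -3, 3]
Stage 5 (OFFSET -5): 0+-5=-5, 4+-5=-1, 4+-5=-1, -2+-5=-7, 6+-5=1, -3+-5=-8, 3+-5=-2 -> [-5, -1, -1, -7, 1, -8, -2]
Stage 6 (AMPLIFY 2): -5*2=-10, -1*2=-2, -1*2=-2, -7*2=-14, 1*2=2, -8*2=-16, -2*2=-4 -> [-10, -2, -2, -14, 2, -16, -4]

Answer: -10 -2 -2 -14 2 -16 -4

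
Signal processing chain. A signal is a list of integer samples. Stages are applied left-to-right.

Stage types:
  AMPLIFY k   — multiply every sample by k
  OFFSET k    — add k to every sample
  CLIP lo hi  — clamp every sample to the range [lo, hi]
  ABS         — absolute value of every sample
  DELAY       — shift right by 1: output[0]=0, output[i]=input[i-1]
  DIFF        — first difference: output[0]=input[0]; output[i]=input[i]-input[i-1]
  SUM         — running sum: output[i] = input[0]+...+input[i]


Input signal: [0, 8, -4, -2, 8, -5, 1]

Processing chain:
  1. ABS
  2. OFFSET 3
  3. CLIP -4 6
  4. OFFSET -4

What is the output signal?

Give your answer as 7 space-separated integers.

Input: [0, 8, -4, -2, 8, -5, 1]
Stage 1 (ABS): |0|=0, |8|=8, |-4|=4, |-2|=2, |8|=8, |-5|=5, |1|=1 -> [0, 8, 4, 2, 8, 5, 1]
Stage 2 (OFFSET 3): 0+3=3, 8+3=11, 4+3=7, 2+3=5, 8+3=11, 5+3=8, 1+3=4 -> [3, 11, 7, 5, 11, 8, 4]
Stage 3 (CLIP -4 6): clip(3,-4,6)=3, clip(11,-4,6)=6, clip(7,-4,6)=6, clip(5,-4,6)=5, clip(11,-4,6)=6, clip(8,-4,6)=6, clip(4,-4,6)=4 -> [3, 6, 6, 5, 6, 6, 4]
Stage 4 (OFFSET -4): 3+-4=-1, 6+-4=2, 6+-4=2, 5+-4=1, 6+-4=2, 6+-4=2, 4+-4=0 -> [-1, 2, 2, 1, 2, 2, 0]

Answer: -1 2 2 1 2 2 0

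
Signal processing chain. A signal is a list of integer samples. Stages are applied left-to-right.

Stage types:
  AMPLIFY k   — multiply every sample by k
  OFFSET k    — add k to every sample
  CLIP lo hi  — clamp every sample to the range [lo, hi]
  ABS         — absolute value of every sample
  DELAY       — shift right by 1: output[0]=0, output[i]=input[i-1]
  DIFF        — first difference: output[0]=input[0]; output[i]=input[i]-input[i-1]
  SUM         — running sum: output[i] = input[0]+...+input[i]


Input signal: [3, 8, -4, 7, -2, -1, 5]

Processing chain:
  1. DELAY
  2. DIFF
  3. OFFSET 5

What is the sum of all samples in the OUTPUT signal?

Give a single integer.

Input: [3, 8, -4, 7, -2, -1, 5]
Stage 1 (DELAY): [0, 3, 8, -4, 7, -2, -1] = [0, 3, 8, -4, 7, -2, -1] -> [0, 3, 8, -4, 7, -2, -1]
Stage 2 (DIFF): s[0]=0, 3-0=3, 8-3=5, -4-8=-12, 7--4=11, -2-7=-9, -1--2=1 -> [0, 3, 5, -12, 11, -9, 1]
Stage 3 (OFFSET 5): 0+5=5, 3+5=8, 5+5=10, -12+5=-7, 11+5=16, -9+5=-4, 1+5=6 -> [5, 8, 10, -7, 16, -4, 6]
Output sum: 34

Answer: 34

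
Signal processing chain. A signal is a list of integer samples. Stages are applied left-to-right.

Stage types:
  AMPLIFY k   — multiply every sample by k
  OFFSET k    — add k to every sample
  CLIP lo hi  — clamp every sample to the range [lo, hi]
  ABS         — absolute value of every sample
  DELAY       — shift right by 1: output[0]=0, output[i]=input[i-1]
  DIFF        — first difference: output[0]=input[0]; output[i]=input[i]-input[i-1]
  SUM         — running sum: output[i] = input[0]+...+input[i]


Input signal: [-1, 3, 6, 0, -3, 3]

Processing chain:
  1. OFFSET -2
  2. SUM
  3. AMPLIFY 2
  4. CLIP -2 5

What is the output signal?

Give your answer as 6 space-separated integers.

Input: [-1, 3, 6, 0, -3, 3]
Stage 1 (OFFSET -2): -1+-2=-3, 3+-2=1, 6+-2=4, 0+-2=-2, -3+-2=-5, 3+-2=1 -> [-3, 1, 4, -2, -5, 1]
Stage 2 (SUM): sum[0..0]=-3, sum[0..1]=-2, sum[0..2]=2, sum[0..3]=0, sum[0..4]=-5, sum[0..5]=-4 -> [-3, -2, 2, 0, -5, -4]
Stage 3 (AMPLIFY 2): -3*2=-6, -2*2=-4, 2*2=4, 0*2=0, -5*2=-10, -4*2=-8 -> [-6, -4, 4, 0, -10, -8]
Stage 4 (CLIP -2 5): clip(-6,-2,5)=-2, clip(-4,-2,5)=-2, clip(4,-2,5)=4, clip(0,-2,5)=0, clip(-10,-2,5)=-2, clip(-8,-2,5)=-2 -> [-2, -2, 4, 0, -2, -2]

Answer: -2 -2 4 0 -2 -2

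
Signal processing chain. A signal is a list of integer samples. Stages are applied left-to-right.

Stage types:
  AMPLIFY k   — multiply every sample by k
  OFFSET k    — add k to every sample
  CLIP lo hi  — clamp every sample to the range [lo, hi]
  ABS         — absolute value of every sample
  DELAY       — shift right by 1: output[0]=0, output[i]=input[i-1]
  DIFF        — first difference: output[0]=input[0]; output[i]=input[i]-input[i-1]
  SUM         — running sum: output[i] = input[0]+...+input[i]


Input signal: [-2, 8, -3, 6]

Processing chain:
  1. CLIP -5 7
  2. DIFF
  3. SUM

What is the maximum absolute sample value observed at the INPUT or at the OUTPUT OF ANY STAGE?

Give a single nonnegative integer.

Answer: 10

Derivation:
Input: [-2, 8, -3, 6] (max |s|=8)
Stage 1 (CLIP -5 7): clip(-2,-5,7)=-2, clip(8,-5,7)=7, clip(-3,-5,7)=-3, clip(6,-5,7)=6 -> [-2, 7, -3, 6] (max |s|=7)
Stage 2 (DIFF): s[0]=-2, 7--2=9, -3-7=-10, 6--3=9 -> [-2, 9, -10, 9] (max |s|=10)
Stage 3 (SUM): sum[0..0]=-2, sum[0..1]=7, sum[0..2]=-3, sum[0..3]=6 -> [-2, 7, -3, 6] (max |s|=7)
Overall max amplitude: 10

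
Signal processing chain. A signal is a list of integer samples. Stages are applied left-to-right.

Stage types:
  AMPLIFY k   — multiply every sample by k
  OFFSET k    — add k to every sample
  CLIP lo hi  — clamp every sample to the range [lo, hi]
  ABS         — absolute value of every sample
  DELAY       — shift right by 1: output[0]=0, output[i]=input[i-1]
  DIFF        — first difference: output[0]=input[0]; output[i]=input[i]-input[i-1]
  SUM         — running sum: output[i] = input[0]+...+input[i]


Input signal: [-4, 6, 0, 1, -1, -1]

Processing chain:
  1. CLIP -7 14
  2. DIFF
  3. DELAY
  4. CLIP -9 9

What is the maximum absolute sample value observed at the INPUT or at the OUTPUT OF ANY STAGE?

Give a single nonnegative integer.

Answer: 10

Derivation:
Input: [-4, 6, 0, 1, -1, -1] (max |s|=6)
Stage 1 (CLIP -7 14): clip(-4,-7,14)=-4, clip(6,-7,14)=6, clip(0,-7,14)=0, clip(1,-7,14)=1, clip(-1,-7,14)=-1, clip(-1,-7,14)=-1 -> [-4, 6, 0, 1, -1, -1] (max |s|=6)
Stage 2 (DIFF): s[0]=-4, 6--4=10, 0-6=-6, 1-0=1, -1-1=-2, -1--1=0 -> [-4, 10, -6, 1, -2, 0] (max |s|=10)
Stage 3 (DELAY): [0, -4, 10, -6, 1, -2] = [0, -4, 10, -6, 1, -2] -> [0, -4, 10, -6, 1, -2] (max |s|=10)
Stage 4 (CLIP -9 9): clip(0,-9,9)=0, clip(-4,-9,9)=-4, clip(10,-9,9)=9, clip(-6,-9,9)=-6, clip(1,-9,9)=1, clip(-2,-9,9)=-2 -> [0, -4, 9, -6, 1, -2] (max |s|=9)
Overall max amplitude: 10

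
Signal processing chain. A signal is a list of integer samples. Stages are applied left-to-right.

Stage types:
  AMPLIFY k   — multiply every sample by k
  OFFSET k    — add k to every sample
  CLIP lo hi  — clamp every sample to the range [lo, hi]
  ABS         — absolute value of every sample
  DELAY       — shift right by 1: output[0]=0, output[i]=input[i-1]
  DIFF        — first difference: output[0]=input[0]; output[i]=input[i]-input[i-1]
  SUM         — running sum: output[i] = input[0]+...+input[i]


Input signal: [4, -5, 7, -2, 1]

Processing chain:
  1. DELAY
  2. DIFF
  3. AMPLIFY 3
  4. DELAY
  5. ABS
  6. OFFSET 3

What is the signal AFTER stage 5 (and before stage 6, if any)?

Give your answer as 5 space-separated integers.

Answer: 0 0 12 27 36

Derivation:
Input: [4, -5, 7, -2, 1]
Stage 1 (DELAY): [0, 4, -5, 7, -2] = [0, 4, -5, 7, -2] -> [0, 4, -5, 7, -2]
Stage 2 (DIFF): s[0]=0, 4-0=4, -5-4=-9, 7--5=12, -2-7=-9 -> [0, 4, -9, 12, -9]
Stage 3 (AMPLIFY 3): 0*3=0, 4*3=12, -9*3=-27, 12*3=36, -9*3=-27 -> [0, 12, -27, 36, -27]
Stage 4 (DELAY): [0, 0, 12, -27, 36] = [0, 0, 12, -27, 36] -> [0, 0, 12, -27, 36]
Stage 5 (ABS): |0|=0, |0|=0, |12|=12, |-27|=27, |36|=36 -> [0, 0, 12, 27, 36]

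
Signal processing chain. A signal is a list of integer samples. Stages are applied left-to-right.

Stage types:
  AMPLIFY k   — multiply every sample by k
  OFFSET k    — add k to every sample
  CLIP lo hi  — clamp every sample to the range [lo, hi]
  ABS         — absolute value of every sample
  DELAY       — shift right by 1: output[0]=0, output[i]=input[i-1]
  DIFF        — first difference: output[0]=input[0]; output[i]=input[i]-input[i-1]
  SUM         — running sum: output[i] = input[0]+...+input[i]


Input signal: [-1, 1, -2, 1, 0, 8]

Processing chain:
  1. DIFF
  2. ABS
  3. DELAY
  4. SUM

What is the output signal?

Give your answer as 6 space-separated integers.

Input: [-1, 1, -2, 1, 0, 8]
Stage 1 (DIFF): s[0]=-1, 1--1=2, -2-1=-3, 1--2=3, 0-1=-1, 8-0=8 -> [-1, 2, -3, 3, -1, 8]
Stage 2 (ABS): |-1|=1, |2|=2, |-3|=3, |3|=3, |-1|=1, |8|=8 -> [1, 2, 3, 3, 1, 8]
Stage 3 (DELAY): [0, 1, 2, 3, 3, 1] = [0, 1, 2, 3, 3, 1] -> [0, 1, 2, 3, 3, 1]
Stage 4 (SUM): sum[0..0]=0, sum[0..1]=1, sum[0..2]=3, sum[0..3]=6, sum[0..4]=9, sum[0..5]=10 -> [0, 1, 3, 6, 9, 10]

Answer: 0 1 3 6 9 10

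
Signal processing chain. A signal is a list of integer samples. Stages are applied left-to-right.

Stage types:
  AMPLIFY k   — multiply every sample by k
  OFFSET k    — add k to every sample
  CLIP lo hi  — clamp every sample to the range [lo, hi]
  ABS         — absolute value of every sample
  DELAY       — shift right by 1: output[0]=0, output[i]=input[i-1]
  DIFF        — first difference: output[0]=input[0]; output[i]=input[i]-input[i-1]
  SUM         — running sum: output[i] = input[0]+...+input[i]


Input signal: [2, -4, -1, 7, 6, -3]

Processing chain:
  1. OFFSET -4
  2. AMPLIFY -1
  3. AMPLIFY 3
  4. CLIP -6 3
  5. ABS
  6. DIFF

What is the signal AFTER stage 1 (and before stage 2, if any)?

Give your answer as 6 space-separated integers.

Answer: -2 -8 -5 3 2 -7

Derivation:
Input: [2, -4, -1, 7, 6, -3]
Stage 1 (OFFSET -4): 2+-4=-2, -4+-4=-8, -1+-4=-5, 7+-4=3, 6+-4=2, -3+-4=-7 -> [-2, -8, -5, 3, 2, -7]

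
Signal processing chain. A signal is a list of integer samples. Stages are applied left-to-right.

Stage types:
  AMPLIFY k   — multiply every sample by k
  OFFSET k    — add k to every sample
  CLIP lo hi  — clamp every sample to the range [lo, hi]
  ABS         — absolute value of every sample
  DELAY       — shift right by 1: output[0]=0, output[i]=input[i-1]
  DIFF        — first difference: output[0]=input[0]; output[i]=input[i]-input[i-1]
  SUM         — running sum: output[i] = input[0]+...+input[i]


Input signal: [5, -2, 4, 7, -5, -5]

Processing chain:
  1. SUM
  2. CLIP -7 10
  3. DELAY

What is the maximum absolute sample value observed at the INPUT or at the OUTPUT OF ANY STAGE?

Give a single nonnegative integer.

Input: [5, -2, 4, 7, -5, -5] (max |s|=7)
Stage 1 (SUM): sum[0..0]=5, sum[0..1]=3, sum[0..2]=7, sum[0..3]=14, sum[0..4]=9, sum[0..5]=4 -> [5, 3, 7, 14, 9, 4] (max |s|=14)
Stage 2 (CLIP -7 10): clip(5,-7,10)=5, clip(3,-7,10)=3, clip(7,-7,10)=7, clip(14,-7,10)=10, clip(9,-7,10)=9, clip(4,-7,10)=4 -> [5, 3, 7, 10, 9, 4] (max |s|=10)
Stage 3 (DELAY): [0, 5, 3, 7, 10, 9] = [0, 5, 3, 7, 10, 9] -> [0, 5, 3, 7, 10, 9] (max |s|=10)
Overall max amplitude: 14

Answer: 14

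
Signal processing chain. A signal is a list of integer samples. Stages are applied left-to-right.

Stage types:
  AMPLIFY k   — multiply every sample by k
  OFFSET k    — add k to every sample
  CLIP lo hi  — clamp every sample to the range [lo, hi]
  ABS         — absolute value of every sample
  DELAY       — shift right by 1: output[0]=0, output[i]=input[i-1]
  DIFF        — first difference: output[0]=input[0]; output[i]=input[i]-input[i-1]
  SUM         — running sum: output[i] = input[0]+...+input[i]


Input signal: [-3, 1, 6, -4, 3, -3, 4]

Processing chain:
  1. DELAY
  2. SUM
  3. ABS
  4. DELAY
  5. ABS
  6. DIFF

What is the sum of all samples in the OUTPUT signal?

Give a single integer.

Answer: 3

Derivation:
Input: [-3, 1, 6, -4, 3, -3, 4]
Stage 1 (DELAY): [0, -3, 1, 6, -4, 3, -3] = [0, -3, 1, 6, -4, 3, -3] -> [0, -3, 1, 6, -4, 3, -3]
Stage 2 (SUM): sum[0..0]=0, sum[0..1]=-3, sum[0..2]=-2, sum[0..3]=4, sum[0..4]=0, sum[0..5]=3, sum[0..6]=0 -> [0, -3, -2, 4, 0, 3, 0]
Stage 3 (ABS): |0|=0, |-3|=3, |-2|=2, |4|=4, |0|=0, |3|=3, |0|=0 -> [0, 3, 2, 4, 0, 3, 0]
Stage 4 (DELAY): [0, 0, 3, 2, 4, 0, 3] = [0, 0, 3, 2, 4, 0, 3] -> [0, 0, 3, 2, 4, 0, 3]
Stage 5 (ABS): |0|=0, |0|=0, |3|=3, |2|=2, |4|=4, |0|=0, |3|=3 -> [0, 0, 3, 2, 4, 0, 3]
Stage 6 (DIFF): s[0]=0, 0-0=0, 3-0=3, 2-3=-1, 4-2=2, 0-4=-4, 3-0=3 -> [0, 0, 3, -1, 2, -4, 3]
Output sum: 3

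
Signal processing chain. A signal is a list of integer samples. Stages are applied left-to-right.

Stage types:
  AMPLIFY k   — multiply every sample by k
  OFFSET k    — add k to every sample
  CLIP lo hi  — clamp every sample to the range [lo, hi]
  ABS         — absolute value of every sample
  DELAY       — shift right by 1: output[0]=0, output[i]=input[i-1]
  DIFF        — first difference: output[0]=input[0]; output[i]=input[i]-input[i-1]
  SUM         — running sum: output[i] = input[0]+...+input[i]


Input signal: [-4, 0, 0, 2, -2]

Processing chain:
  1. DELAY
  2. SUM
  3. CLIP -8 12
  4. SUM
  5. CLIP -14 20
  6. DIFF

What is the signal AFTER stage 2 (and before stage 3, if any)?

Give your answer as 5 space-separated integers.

Input: [-4, 0, 0, 2, -2]
Stage 1 (DELAY): [0, -4, 0, 0, 2] = [0, -4, 0, 0, 2] -> [0, -4, 0, 0, 2]
Stage 2 (SUM): sum[0..0]=0, sum[0..1]=-4, sum[0..2]=-4, sum[0..3]=-4, sum[0..4]=-2 -> [0, -4, -4, -4, -2]

Answer: 0 -4 -4 -4 -2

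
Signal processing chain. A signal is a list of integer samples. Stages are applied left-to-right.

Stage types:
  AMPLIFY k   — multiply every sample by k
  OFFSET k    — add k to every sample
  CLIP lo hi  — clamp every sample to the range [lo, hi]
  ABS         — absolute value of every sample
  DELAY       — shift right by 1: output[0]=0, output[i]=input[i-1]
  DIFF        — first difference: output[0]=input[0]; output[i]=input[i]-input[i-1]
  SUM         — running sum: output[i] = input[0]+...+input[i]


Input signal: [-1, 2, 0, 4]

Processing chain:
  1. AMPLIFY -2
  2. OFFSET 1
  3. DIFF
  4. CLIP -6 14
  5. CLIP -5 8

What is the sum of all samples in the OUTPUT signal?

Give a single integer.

Answer: -3

Derivation:
Input: [-1, 2, 0, 4]
Stage 1 (AMPLIFY -2): -1*-2=2, 2*-2=-4, 0*-2=0, 4*-2=-8 -> [2, -4, 0, -8]
Stage 2 (OFFSET 1): 2+1=3, -4+1=-3, 0+1=1, -8+1=-7 -> [3, -3, 1, -7]
Stage 3 (DIFF): s[0]=3, -3-3=-6, 1--3=4, -7-1=-8 -> [3, -6, 4, -8]
Stage 4 (CLIP -6 14): clip(3,-6,14)=3, clip(-6,-6,14)=-6, clip(4,-6,14)=4, clip(-8,-6,14)=-6 -> [3, -6, 4, -6]
Stage 5 (CLIP -5 8): clip(3,-5,8)=3, clip(-6,-5,8)=-5, clip(4,-5,8)=4, clip(-6,-5,8)=-5 -> [3, -5, 4, -5]
Output sum: -3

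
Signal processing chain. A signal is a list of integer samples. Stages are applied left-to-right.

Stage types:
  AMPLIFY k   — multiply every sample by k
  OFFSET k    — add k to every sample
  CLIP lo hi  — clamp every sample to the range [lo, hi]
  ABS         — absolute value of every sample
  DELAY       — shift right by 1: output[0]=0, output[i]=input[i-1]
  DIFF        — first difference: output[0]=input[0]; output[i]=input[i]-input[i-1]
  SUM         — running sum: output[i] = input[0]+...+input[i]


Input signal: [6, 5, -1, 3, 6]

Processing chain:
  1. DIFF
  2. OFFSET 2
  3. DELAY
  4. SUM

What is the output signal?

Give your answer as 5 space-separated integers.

Input: [6, 5, -1, 3, 6]
Stage 1 (DIFF): s[0]=6, 5-6=-1, -1-5=-6, 3--1=4, 6-3=3 -> [6, -1, -6, 4, 3]
Stage 2 (OFFSET 2): 6+2=8, -1+2=1, -6+2=-4, 4+2=6, 3+2=5 -> [8, 1, -4, 6, 5]
Stage 3 (DELAY): [0, 8, 1, -4, 6] = [0, 8, 1, -4, 6] -> [0, 8, 1, -4, 6]
Stage 4 (SUM): sum[0..0]=0, sum[0..1]=8, sum[0..2]=9, sum[0..3]=5, sum[0..4]=11 -> [0, 8, 9, 5, 11]

Answer: 0 8 9 5 11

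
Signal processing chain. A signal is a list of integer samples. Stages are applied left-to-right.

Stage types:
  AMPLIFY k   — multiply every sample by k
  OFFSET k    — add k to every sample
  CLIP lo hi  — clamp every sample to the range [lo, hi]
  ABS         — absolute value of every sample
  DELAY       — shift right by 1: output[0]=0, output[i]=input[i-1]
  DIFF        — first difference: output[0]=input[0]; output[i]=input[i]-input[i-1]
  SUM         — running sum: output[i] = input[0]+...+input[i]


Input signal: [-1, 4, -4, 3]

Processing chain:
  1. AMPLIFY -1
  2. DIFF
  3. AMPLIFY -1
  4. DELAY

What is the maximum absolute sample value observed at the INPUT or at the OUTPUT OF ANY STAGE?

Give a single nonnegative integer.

Input: [-1, 4, -4, 3] (max |s|=4)
Stage 1 (AMPLIFY -1): -1*-1=1, 4*-1=-4, -4*-1=4, 3*-1=-3 -> [1, -4, 4, -3] (max |s|=4)
Stage 2 (DIFF): s[0]=1, -4-1=-5, 4--4=8, -3-4=-7 -> [1, -5, 8, -7] (max |s|=8)
Stage 3 (AMPLIFY -1): 1*-1=-1, -5*-1=5, 8*-1=-8, -7*-1=7 -> [-1, 5, -8, 7] (max |s|=8)
Stage 4 (DELAY): [0, -1, 5, -8] = [0, -1, 5, -8] -> [0, -1, 5, -8] (max |s|=8)
Overall max amplitude: 8

Answer: 8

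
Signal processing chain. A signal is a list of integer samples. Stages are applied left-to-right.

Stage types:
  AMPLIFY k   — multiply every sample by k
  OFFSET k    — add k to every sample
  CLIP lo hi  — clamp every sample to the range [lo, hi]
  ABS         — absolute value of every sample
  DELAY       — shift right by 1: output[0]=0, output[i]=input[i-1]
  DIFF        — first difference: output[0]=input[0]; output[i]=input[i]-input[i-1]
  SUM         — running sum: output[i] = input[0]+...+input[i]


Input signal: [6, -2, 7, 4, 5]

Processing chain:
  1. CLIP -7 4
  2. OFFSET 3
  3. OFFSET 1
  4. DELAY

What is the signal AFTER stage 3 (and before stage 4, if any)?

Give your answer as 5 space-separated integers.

Answer: 8 2 8 8 8

Derivation:
Input: [6, -2, 7, 4, 5]
Stage 1 (CLIP -7 4): clip(6,-7,4)=4, clip(-2,-7,4)=-2, clip(7,-7,4)=4, clip(4,-7,4)=4, clip(5,-7,4)=4 -> [4, -2, 4, 4, 4]
Stage 2 (OFFSET 3): 4+3=7, -2+3=1, 4+3=7, 4+3=7, 4+3=7 -> [7, 1, 7, 7, 7]
Stage 3 (OFFSET 1): 7+1=8, 1+1=2, 7+1=8, 7+1=8, 7+1=8 -> [8, 2, 8, 8, 8]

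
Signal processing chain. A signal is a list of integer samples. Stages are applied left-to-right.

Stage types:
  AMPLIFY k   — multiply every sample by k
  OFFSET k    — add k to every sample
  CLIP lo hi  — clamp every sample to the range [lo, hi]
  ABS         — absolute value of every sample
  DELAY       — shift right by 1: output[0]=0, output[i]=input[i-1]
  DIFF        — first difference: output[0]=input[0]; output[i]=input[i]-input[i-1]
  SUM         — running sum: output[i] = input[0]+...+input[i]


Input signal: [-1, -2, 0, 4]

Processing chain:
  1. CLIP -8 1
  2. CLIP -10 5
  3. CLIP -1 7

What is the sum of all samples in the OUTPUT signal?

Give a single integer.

Input: [-1, -2, 0, 4]
Stage 1 (CLIP -8 1): clip(-1,-8,1)=-1, clip(-2,-8,1)=-2, clip(0,-8,1)=0, clip(4,-8,1)=1 -> [-1, -2, 0, 1]
Stage 2 (CLIP -10 5): clip(-1,-10,5)=-1, clip(-2,-10,5)=-2, clip(0,-10,5)=0, clip(1,-10,5)=1 -> [-1, -2, 0, 1]
Stage 3 (CLIP -1 7): clip(-1,-1,7)=-1, clip(-2,-1,7)=-1, clip(0,-1,7)=0, clip(1,-1,7)=1 -> [-1, -1, 0, 1]
Output sum: -1

Answer: -1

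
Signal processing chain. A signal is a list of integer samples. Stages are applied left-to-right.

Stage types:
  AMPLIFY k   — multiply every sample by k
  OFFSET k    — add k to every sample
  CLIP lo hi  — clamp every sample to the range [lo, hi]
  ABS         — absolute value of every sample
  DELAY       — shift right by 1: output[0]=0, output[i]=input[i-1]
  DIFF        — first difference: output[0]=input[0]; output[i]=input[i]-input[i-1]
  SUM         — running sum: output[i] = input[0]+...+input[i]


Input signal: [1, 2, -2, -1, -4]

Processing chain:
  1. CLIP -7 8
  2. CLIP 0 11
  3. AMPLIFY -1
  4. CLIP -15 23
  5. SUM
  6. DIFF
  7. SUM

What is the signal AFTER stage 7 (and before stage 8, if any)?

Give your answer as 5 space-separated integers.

Answer: -1 -3 -3 -3 -3

Derivation:
Input: [1, 2, -2, -1, -4]
Stage 1 (CLIP -7 8): clip(1,-7,8)=1, clip(2,-7,8)=2, clip(-2,-7,8)=-2, clip(-1,-7,8)=-1, clip(-4,-7,8)=-4 -> [1, 2, -2, -1, -4]
Stage 2 (CLIP 0 11): clip(1,0,11)=1, clip(2,0,11)=2, clip(-2,0,11)=0, clip(-1,0,11)=0, clip(-4,0,11)=0 -> [1, 2, 0, 0, 0]
Stage 3 (AMPLIFY -1): 1*-1=-1, 2*-1=-2, 0*-1=0, 0*-1=0, 0*-1=0 -> [-1, -2, 0, 0, 0]
Stage 4 (CLIP -15 23): clip(-1,-15,23)=-1, clip(-2,-15,23)=-2, clip(0,-15,23)=0, clip(0,-15,23)=0, clip(0,-15,23)=0 -> [-1, -2, 0, 0, 0]
Stage 5 (SUM): sum[0..0]=-1, sum[0..1]=-3, sum[0..2]=-3, sum[0..3]=-3, sum[0..4]=-3 -> [-1, -3, -3, -3, -3]
Stage 6 (DIFF): s[0]=-1, -3--1=-2, -3--3=0, -3--3=0, -3--3=0 -> [-1, -2, 0, 0, 0]
Stage 7 (SUM): sum[0..0]=-1, sum[0..1]=-3, sum[0..2]=-3, sum[0..3]=-3, sum[0..4]=-3 -> [-1, -3, -3, -3, -3]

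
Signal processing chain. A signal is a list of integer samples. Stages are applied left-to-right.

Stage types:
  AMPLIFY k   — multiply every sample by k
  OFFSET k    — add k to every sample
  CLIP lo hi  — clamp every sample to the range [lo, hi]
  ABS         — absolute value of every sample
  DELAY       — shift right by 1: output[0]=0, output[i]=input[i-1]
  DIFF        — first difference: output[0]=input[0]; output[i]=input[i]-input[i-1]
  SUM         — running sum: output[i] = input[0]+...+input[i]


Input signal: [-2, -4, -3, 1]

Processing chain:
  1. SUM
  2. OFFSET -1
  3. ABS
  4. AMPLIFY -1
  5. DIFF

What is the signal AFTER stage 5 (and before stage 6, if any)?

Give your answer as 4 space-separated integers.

Input: [-2, -4, -3, 1]
Stage 1 (SUM): sum[0..0]=-2, sum[0..1]=-6, sum[0..2]=-9, sum[0..3]=-8 -> [-2, -6, -9, -8]
Stage 2 (OFFSET -1): -2+-1=-3, -6+-1=-7, -9+-1=-10, -8+-1=-9 -> [-3, -7, -10, -9]
Stage 3 (ABS): |-3|=3, |-7|=7, |-10|=10, |-9|=9 -> [3, 7, 10, 9]
Stage 4 (AMPLIFY -1): 3*-1=-3, 7*-1=-7, 10*-1=-10, 9*-1=-9 -> [-3, -7, -10, -9]
Stage 5 (DIFF): s[0]=-3, -7--3=-4, -10--7=-3, -9--10=1 -> [-3, -4, -3, 1]

Answer: -3 -4 -3 1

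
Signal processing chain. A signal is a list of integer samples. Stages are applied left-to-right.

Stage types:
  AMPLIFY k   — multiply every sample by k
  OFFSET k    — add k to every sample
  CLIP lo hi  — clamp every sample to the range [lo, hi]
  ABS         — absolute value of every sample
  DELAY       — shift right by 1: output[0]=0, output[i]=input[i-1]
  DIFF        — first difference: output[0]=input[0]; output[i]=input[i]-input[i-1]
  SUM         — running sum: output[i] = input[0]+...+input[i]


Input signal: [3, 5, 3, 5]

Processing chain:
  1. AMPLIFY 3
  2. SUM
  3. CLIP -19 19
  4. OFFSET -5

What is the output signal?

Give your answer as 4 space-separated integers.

Answer: 4 14 14 14

Derivation:
Input: [3, 5, 3, 5]
Stage 1 (AMPLIFY 3): 3*3=9, 5*3=15, 3*3=9, 5*3=15 -> [9, 15, 9, 15]
Stage 2 (SUM): sum[0..0]=9, sum[0..1]=24, sum[0..2]=33, sum[0..3]=48 -> [9, 24, 33, 48]
Stage 3 (CLIP -19 19): clip(9,-19,19)=9, clip(24,-19,19)=19, clip(33,-19,19)=19, clip(48,-19,19)=19 -> [9, 19, 19, 19]
Stage 4 (OFFSET -5): 9+-5=4, 19+-5=14, 19+-5=14, 19+-5=14 -> [4, 14, 14, 14]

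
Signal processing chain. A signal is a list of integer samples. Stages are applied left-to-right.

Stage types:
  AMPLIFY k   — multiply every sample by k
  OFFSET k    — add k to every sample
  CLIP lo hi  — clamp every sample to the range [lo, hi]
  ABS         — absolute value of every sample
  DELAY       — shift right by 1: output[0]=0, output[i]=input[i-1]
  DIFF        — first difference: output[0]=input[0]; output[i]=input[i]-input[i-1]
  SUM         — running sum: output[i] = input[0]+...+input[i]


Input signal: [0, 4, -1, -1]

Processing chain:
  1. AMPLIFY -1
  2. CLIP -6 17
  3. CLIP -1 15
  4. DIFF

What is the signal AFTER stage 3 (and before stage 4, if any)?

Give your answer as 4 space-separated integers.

Input: [0, 4, -1, -1]
Stage 1 (AMPLIFY -1): 0*-1=0, 4*-1=-4, -1*-1=1, -1*-1=1 -> [0, -4, 1, 1]
Stage 2 (CLIP -6 17): clip(0,-6,17)=0, clip(-4,-6,17)=-4, clip(1,-6,17)=1, clip(1,-6,17)=1 -> [0, -4, 1, 1]
Stage 3 (CLIP -1 15): clip(0,-1,15)=0, clip(-4,-1,15)=-1, clip(1,-1,15)=1, clip(1,-1,15)=1 -> [0, -1, 1, 1]

Answer: 0 -1 1 1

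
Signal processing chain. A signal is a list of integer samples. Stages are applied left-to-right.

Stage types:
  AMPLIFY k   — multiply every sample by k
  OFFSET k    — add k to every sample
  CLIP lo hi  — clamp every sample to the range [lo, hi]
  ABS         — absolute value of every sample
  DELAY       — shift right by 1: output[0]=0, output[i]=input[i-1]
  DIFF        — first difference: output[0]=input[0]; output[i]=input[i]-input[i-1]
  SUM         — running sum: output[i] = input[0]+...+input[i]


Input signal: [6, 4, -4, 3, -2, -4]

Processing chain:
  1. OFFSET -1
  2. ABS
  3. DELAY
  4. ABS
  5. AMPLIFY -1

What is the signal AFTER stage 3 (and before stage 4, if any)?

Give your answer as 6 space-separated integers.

Answer: 0 5 3 5 2 3

Derivation:
Input: [6, 4, -4, 3, -2, -4]
Stage 1 (OFFSET -1): 6+-1=5, 4+-1=3, -4+-1=-5, 3+-1=2, -2+-1=-3, -4+-1=-5 -> [5, 3, -5, 2, -3, -5]
Stage 2 (ABS): |5|=5, |3|=3, |-5|=5, |2|=2, |-3|=3, |-5|=5 -> [5, 3, 5, 2, 3, 5]
Stage 3 (DELAY): [0, 5, 3, 5, 2, 3] = [0, 5, 3, 5, 2, 3] -> [0, 5, 3, 5, 2, 3]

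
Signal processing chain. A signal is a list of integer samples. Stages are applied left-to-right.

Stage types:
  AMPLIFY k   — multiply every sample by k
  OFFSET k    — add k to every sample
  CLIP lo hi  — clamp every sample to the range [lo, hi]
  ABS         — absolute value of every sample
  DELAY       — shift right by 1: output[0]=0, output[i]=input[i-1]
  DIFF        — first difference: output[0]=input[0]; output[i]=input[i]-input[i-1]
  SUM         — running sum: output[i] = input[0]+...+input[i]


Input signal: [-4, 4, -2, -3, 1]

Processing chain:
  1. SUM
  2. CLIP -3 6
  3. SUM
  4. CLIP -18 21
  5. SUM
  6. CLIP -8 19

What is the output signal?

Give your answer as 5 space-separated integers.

Answer: -3 -6 -8 -8 -8

Derivation:
Input: [-4, 4, -2, -3, 1]
Stage 1 (SUM): sum[0..0]=-4, sum[0..1]=0, sum[0..2]=-2, sum[0..3]=-5, sum[0..4]=-4 -> [-4, 0, -2, -5, -4]
Stage 2 (CLIP -3 6): clip(-4,-3,6)=-3, clip(0,-3,6)=0, clip(-2,-3,6)=-2, clip(-5,-3,6)=-3, clip(-4,-3,6)=-3 -> [-3, 0, -2, -3, -3]
Stage 3 (SUM): sum[0..0]=-3, sum[0..1]=-3, sum[0..2]=-5, sum[0..3]=-8, sum[0..4]=-11 -> [-3, -3, -5, -8, -11]
Stage 4 (CLIP -18 21): clip(-3,-18,21)=-3, clip(-3,-18,21)=-3, clip(-5,-18,21)=-5, clip(-8,-18,21)=-8, clip(-11,-18,21)=-11 -> [-3, -3, -5, -8, -11]
Stage 5 (SUM): sum[0..0]=-3, sum[0..1]=-6, sum[0..2]=-11, sum[0..3]=-19, sum[0..4]=-30 -> [-3, -6, -11, -19, -30]
Stage 6 (CLIP -8 19): clip(-3,-8,19)=-3, clip(-6,-8,19)=-6, clip(-11,-8,19)=-8, clip(-19,-8,19)=-8, clip(-30,-8,19)=-8 -> [-3, -6, -8, -8, -8]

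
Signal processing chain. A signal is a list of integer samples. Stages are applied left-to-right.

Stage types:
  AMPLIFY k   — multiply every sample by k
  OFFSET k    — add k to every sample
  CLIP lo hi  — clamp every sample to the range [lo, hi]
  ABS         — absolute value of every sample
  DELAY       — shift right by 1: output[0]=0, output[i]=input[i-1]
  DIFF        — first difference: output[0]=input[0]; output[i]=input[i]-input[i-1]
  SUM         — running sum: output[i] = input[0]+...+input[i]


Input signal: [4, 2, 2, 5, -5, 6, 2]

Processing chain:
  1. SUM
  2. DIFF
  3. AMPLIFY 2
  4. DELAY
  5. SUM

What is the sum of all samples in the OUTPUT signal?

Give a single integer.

Input: [4, 2, 2, 5, -5, 6, 2]
Stage 1 (SUM): sum[0..0]=4, sum[0..1]=6, sum[0..2]=8, sum[0..3]=13, sum[0..4]=8, sum[0..5]=14, sum[0..6]=16 -> [4, 6, 8, 13, 8, 14, 16]
Stage 2 (DIFF): s[0]=4, 6-4=2, 8-6=2, 13-8=5, 8-13=-5, 14-8=6, 16-14=2 -> [4, 2, 2, 5, -5, 6, 2]
Stage 3 (AMPLIFY 2): 4*2=8, 2*2=4, 2*2=4, 5*2=10, -5*2=-10, 6*2=12, 2*2=4 -> [8, 4, 4, 10, -10, 12, 4]
Stage 4 (DELAY): [0, 8, 4, 4, 10, -10, 12] = [0, 8, 4, 4, 10, -10, 12] -> [0, 8, 4, 4, 10, -10, 12]
Stage 5 (SUM): sum[0..0]=0, sum[0..1]=8, sum[0..2]=12, sum[0..3]=16, sum[0..4]=26, sum[0..5]=16, sum[0..6]=28 -> [0, 8, 12, 16, 26, 16, 28]
Output sum: 106

Answer: 106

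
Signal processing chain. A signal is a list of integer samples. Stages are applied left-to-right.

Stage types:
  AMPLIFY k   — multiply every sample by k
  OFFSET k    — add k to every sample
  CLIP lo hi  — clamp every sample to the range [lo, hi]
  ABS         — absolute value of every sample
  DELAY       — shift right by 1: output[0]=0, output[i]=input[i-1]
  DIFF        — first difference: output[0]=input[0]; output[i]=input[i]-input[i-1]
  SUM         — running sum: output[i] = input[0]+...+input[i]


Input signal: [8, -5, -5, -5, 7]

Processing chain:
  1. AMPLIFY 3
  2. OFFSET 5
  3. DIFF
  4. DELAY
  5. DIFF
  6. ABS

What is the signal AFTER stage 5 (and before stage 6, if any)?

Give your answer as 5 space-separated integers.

Input: [8, -5, -5, -5, 7]
Stage 1 (AMPLIFY 3): 8*3=24, -5*3=-15, -5*3=-15, -5*3=-15, 7*3=21 -> [24, -15, -15, -15, 21]
Stage 2 (OFFSET 5): 24+5=29, -15+5=-10, -15+5=-10, -15+5=-10, 21+5=26 -> [29, -10, -10, -10, 26]
Stage 3 (DIFF): s[0]=29, -10-29=-39, -10--10=0, -10--10=0, 26--10=36 -> [29, -39, 0, 0, 36]
Stage 4 (DELAY): [0, 29, -39, 0, 0] = [0, 29, -39, 0, 0] -> [0, 29, -39, 0, 0]
Stage 5 (DIFF): s[0]=0, 29-0=29, -39-29=-68, 0--39=39, 0-0=0 -> [0, 29, -68, 39, 0]

Answer: 0 29 -68 39 0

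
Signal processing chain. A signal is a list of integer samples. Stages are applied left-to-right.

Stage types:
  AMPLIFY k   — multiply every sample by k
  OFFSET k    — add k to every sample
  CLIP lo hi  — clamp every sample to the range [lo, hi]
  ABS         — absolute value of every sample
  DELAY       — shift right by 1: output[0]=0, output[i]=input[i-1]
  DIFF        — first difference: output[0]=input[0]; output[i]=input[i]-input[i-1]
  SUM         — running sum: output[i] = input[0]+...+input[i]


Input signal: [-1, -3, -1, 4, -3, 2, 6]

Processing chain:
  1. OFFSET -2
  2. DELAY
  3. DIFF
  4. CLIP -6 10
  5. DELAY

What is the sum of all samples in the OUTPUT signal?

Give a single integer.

Input: [-1, -3, -1, 4, -3, 2, 6]
Stage 1 (OFFSET -2): -1+-2=-3, -3+-2=-5, -1+-2=-3, 4+-2=2, -3+-2=-5, 2+-2=0, 6+-2=4 -> [-3, -5, -3, 2, -5, 0, 4]
Stage 2 (DELAY): [0, -3, -5, -3, 2, -5, 0] = [0, -3, -5, -3, 2, -5, 0] -> [0, -3, -5, -3, 2, -5, 0]
Stage 3 (DIFF): s[0]=0, -3-0=-3, -5--3=-2, -3--5=2, 2--3=5, -5-2=-7, 0--5=5 -> [0, -3, -2, 2, 5, -7, 5]
Stage 4 (CLIP -6 10): clip(0,-6,10)=0, clip(-3,-6,10)=-3, clip(-2,-6,10)=-2, clip(2,-6,10)=2, clip(5,-6,10)=5, clip(-7,-6,10)=-6, clip(5,-6,10)=5 -> [0, -3, -2, 2, 5, -6, 5]
Stage 5 (DELAY): [0, 0, -3, -2, 2, 5, -6] = [0, 0, -3, -2, 2, 5, -6] -> [0, 0, -3, -2, 2, 5, -6]
Output sum: -4

Answer: -4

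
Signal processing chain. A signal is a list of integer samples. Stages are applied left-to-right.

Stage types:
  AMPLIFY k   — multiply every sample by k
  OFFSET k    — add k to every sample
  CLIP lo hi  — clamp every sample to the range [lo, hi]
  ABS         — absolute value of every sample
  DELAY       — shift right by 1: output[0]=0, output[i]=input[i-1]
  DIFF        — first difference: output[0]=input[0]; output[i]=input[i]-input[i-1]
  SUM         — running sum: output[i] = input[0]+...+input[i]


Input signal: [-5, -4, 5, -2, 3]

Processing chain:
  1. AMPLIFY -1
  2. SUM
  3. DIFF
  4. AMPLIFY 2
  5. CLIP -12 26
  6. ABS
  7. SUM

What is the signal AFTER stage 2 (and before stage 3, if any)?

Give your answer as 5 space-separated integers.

Answer: 5 9 4 6 3

Derivation:
Input: [-5, -4, 5, -2, 3]
Stage 1 (AMPLIFY -1): -5*-1=5, -4*-1=4, 5*-1=-5, -2*-1=2, 3*-1=-3 -> [5, 4, -5, 2, -3]
Stage 2 (SUM): sum[0..0]=5, sum[0..1]=9, sum[0..2]=4, sum[0..3]=6, sum[0..4]=3 -> [5, 9, 4, 6, 3]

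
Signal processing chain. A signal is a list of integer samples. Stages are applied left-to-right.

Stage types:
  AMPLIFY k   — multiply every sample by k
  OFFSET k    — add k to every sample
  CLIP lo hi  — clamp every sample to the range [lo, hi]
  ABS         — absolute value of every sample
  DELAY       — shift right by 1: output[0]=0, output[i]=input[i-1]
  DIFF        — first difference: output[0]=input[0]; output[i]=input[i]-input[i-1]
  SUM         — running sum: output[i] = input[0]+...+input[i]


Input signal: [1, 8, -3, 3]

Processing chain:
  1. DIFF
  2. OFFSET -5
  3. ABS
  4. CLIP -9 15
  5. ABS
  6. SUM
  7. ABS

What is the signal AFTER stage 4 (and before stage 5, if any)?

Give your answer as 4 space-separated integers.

Answer: 4 2 15 1

Derivation:
Input: [1, 8, -3, 3]
Stage 1 (DIFF): s[0]=1, 8-1=7, -3-8=-11, 3--3=6 -> [1, 7, -11, 6]
Stage 2 (OFFSET -5): 1+-5=-4, 7+-5=2, -11+-5=-16, 6+-5=1 -> [-4, 2, -16, 1]
Stage 3 (ABS): |-4|=4, |2|=2, |-16|=16, |1|=1 -> [4, 2, 16, 1]
Stage 4 (CLIP -9 15): clip(4,-9,15)=4, clip(2,-9,15)=2, clip(16,-9,15)=15, clip(1,-9,15)=1 -> [4, 2, 15, 1]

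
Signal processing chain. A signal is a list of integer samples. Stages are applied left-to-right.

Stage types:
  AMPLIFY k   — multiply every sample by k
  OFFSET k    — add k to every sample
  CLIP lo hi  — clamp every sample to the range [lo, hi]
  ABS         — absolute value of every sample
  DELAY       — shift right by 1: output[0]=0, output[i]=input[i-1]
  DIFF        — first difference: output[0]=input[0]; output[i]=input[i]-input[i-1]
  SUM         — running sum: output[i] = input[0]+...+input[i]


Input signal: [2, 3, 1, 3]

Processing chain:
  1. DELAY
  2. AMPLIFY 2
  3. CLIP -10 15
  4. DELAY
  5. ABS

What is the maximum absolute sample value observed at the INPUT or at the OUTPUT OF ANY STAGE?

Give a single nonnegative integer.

Input: [2, 3, 1, 3] (max |s|=3)
Stage 1 (DELAY): [0, 2, 3, 1] = [0, 2, 3, 1] -> [0, 2, 3, 1] (max |s|=3)
Stage 2 (AMPLIFY 2): 0*2=0, 2*2=4, 3*2=6, 1*2=2 -> [0, 4, 6, 2] (max |s|=6)
Stage 3 (CLIP -10 15): clip(0,-10,15)=0, clip(4,-10,15)=4, clip(6,-10,15)=6, clip(2,-10,15)=2 -> [0, 4, 6, 2] (max |s|=6)
Stage 4 (DELAY): [0, 0, 4, 6] = [0, 0, 4, 6] -> [0, 0, 4, 6] (max |s|=6)
Stage 5 (ABS): |0|=0, |0|=0, |4|=4, |6|=6 -> [0, 0, 4, 6] (max |s|=6)
Overall max amplitude: 6

Answer: 6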